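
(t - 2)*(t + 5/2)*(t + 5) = t^3 + 11*t^2/2 - 5*t/2 - 25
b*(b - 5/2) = b^2 - 5*b/2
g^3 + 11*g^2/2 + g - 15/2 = (g - 1)*(g + 3/2)*(g + 5)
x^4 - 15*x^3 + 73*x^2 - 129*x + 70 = (x - 7)*(x - 5)*(x - 2)*(x - 1)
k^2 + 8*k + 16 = (k + 4)^2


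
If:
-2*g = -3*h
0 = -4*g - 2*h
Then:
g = 0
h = 0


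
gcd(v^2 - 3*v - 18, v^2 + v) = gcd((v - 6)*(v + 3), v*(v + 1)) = 1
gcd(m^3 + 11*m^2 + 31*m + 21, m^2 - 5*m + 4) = 1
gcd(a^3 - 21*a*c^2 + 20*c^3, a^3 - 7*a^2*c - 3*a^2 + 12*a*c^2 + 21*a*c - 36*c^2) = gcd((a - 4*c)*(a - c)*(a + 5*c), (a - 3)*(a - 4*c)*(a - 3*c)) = a - 4*c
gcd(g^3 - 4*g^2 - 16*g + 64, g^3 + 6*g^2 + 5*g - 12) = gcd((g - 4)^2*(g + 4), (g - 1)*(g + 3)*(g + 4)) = g + 4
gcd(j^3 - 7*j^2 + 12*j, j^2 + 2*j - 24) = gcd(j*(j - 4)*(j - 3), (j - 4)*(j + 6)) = j - 4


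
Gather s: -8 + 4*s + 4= 4*s - 4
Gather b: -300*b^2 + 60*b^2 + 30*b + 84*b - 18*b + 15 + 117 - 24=-240*b^2 + 96*b + 108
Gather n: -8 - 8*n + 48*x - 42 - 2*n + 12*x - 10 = -10*n + 60*x - 60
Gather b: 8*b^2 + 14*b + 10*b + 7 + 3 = 8*b^2 + 24*b + 10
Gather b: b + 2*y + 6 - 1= b + 2*y + 5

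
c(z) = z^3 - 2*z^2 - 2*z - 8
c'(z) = 3*z^2 - 4*z - 2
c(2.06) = -11.87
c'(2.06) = 2.49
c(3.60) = 5.54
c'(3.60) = 22.48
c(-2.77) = -39.06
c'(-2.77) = 32.10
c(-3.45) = -65.97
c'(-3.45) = 47.51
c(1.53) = -12.16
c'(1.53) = -1.10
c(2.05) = -11.89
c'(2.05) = 2.41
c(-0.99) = -8.95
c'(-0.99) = 4.90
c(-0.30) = -7.61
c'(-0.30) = -0.53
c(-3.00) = -47.00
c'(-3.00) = 37.00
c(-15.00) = -3803.00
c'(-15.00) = 733.00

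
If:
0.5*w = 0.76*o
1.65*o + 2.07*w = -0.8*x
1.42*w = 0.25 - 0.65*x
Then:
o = -0.14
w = -0.22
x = 0.86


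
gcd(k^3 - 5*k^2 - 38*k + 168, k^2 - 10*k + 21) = k - 7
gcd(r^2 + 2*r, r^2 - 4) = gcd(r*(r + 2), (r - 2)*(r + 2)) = r + 2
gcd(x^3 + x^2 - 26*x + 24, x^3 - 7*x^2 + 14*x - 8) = x^2 - 5*x + 4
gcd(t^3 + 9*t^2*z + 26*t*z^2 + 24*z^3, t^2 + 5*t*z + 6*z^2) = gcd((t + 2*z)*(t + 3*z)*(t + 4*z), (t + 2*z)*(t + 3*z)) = t^2 + 5*t*z + 6*z^2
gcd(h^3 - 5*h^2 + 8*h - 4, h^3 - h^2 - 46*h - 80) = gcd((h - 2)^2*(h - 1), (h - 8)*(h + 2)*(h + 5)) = 1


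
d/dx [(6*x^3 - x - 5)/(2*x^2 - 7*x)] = (12*x^4 - 84*x^3 + 2*x^2 + 20*x - 35)/(x^2*(4*x^2 - 28*x + 49))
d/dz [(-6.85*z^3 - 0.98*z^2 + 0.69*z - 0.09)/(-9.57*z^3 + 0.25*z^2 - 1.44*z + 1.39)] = (-2.8421709430404e-14*z^5 - 11.0911*z^4 + 32.9346*z^3 - 29.9097*z^2 - 2.6794*z + 0.8295)/(91.5849*z^6 - 4.785*z^5 + 27.6241*z^4 - 27.3246*z^3 + 2.7686*z^2 - 4.0032*z + 1.9321)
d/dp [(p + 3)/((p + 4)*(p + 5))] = (-p^2 - 6*p - 7)/(p^4 + 18*p^3 + 121*p^2 + 360*p + 400)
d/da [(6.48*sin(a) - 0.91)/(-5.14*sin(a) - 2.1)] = -18.2854*cos(a)/(5.14*sin(a) + 2.1)^2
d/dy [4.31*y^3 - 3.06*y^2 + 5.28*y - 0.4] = 12.93*y^2 - 6.12*y + 5.28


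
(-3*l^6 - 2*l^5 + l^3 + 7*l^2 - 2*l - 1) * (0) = 0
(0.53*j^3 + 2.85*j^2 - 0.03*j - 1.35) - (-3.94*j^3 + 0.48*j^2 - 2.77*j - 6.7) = 4.47*j^3 + 2.37*j^2 + 2.74*j + 5.35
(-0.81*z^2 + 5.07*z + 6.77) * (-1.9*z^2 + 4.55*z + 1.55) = 1.539*z^4 - 13.3185*z^3 + 8.95*z^2 + 38.662*z + 10.4935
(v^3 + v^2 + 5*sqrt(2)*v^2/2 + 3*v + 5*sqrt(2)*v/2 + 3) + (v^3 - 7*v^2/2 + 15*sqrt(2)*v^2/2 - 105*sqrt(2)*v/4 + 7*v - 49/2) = 2*v^3 - 5*v^2/2 + 10*sqrt(2)*v^2 - 95*sqrt(2)*v/4 + 10*v - 43/2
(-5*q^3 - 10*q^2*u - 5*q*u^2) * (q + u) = -5*q^4 - 15*q^3*u - 15*q^2*u^2 - 5*q*u^3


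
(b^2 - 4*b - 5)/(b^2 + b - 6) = (b^2 - 4*b - 5)/(b^2 + b - 6)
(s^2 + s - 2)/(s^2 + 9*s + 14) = (s - 1)/(s + 7)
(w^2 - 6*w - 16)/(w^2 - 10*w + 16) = (w + 2)/(w - 2)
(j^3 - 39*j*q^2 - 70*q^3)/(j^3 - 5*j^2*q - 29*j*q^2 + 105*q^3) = (-j - 2*q)/(-j + 3*q)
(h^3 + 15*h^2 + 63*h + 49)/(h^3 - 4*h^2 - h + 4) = (h^2 + 14*h + 49)/(h^2 - 5*h + 4)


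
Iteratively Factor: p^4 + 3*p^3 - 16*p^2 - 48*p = (p)*(p^3 + 3*p^2 - 16*p - 48) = p*(p + 4)*(p^2 - p - 12) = p*(p + 3)*(p + 4)*(p - 4)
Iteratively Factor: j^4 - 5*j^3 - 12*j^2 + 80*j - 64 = (j - 4)*(j^3 - j^2 - 16*j + 16) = (j - 4)*(j + 4)*(j^2 - 5*j + 4) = (j - 4)*(j - 1)*(j + 4)*(j - 4)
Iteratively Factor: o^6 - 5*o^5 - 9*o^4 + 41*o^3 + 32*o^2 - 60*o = (o)*(o^5 - 5*o^4 - 9*o^3 + 41*o^2 + 32*o - 60) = o*(o - 1)*(o^4 - 4*o^3 - 13*o^2 + 28*o + 60) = o*(o - 1)*(o + 2)*(o^3 - 6*o^2 - o + 30) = o*(o - 1)*(o + 2)^2*(o^2 - 8*o + 15) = o*(o - 3)*(o - 1)*(o + 2)^2*(o - 5)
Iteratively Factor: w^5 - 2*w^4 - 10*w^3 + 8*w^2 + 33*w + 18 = (w + 1)*(w^4 - 3*w^3 - 7*w^2 + 15*w + 18) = (w - 3)*(w + 1)*(w^3 - 7*w - 6) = (w - 3)*(w + 1)*(w + 2)*(w^2 - 2*w - 3) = (w - 3)^2*(w + 1)*(w + 2)*(w + 1)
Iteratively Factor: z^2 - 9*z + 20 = (z - 5)*(z - 4)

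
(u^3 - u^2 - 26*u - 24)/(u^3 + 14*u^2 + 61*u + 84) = (u^2 - 5*u - 6)/(u^2 + 10*u + 21)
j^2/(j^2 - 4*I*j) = j/(j - 4*I)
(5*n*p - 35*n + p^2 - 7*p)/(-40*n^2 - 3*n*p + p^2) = (p - 7)/(-8*n + p)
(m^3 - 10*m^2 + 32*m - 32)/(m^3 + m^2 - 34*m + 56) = (m - 4)/(m + 7)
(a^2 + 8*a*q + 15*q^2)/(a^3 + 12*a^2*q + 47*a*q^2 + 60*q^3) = 1/(a + 4*q)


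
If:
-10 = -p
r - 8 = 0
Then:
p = 10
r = 8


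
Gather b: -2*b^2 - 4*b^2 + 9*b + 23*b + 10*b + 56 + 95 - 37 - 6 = -6*b^2 + 42*b + 108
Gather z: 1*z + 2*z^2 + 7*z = 2*z^2 + 8*z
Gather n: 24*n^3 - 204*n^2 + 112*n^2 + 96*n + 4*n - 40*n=24*n^3 - 92*n^2 + 60*n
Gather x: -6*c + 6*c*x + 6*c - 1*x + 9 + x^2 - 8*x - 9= x^2 + x*(6*c - 9)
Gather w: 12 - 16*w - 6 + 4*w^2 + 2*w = 4*w^2 - 14*w + 6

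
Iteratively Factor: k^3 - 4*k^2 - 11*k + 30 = (k - 2)*(k^2 - 2*k - 15) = (k - 2)*(k + 3)*(k - 5)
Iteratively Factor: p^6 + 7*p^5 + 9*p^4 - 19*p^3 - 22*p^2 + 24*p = (p - 1)*(p^5 + 8*p^4 + 17*p^3 - 2*p^2 - 24*p) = (p - 1)*(p + 3)*(p^4 + 5*p^3 + 2*p^2 - 8*p) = p*(p - 1)*(p + 3)*(p^3 + 5*p^2 + 2*p - 8) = p*(p - 1)*(p + 3)*(p + 4)*(p^2 + p - 2) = p*(p - 1)*(p + 2)*(p + 3)*(p + 4)*(p - 1)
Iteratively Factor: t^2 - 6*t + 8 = (t - 2)*(t - 4)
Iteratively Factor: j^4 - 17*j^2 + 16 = (j - 4)*(j^3 + 4*j^2 - j - 4) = (j - 4)*(j + 1)*(j^2 + 3*j - 4) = (j - 4)*(j + 1)*(j + 4)*(j - 1)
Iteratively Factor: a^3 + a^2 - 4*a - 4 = (a - 2)*(a^2 + 3*a + 2) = (a - 2)*(a + 2)*(a + 1)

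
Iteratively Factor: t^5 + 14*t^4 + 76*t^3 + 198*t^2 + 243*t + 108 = (t + 3)*(t^4 + 11*t^3 + 43*t^2 + 69*t + 36) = (t + 3)*(t + 4)*(t^3 + 7*t^2 + 15*t + 9) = (t + 3)^2*(t + 4)*(t^2 + 4*t + 3) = (t + 3)^3*(t + 4)*(t + 1)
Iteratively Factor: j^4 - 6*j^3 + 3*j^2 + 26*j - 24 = (j - 4)*(j^3 - 2*j^2 - 5*j + 6) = (j - 4)*(j - 3)*(j^2 + j - 2) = (j - 4)*(j - 3)*(j + 2)*(j - 1)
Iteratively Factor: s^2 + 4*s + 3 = (s + 3)*(s + 1)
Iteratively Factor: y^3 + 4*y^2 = (y)*(y^2 + 4*y) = y*(y + 4)*(y)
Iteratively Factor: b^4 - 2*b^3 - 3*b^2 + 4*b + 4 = (b + 1)*(b^3 - 3*b^2 + 4) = (b + 1)^2*(b^2 - 4*b + 4) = (b - 2)*(b + 1)^2*(b - 2)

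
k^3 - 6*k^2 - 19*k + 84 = (k - 7)*(k - 3)*(k + 4)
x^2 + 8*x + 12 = (x + 2)*(x + 6)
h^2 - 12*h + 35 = (h - 7)*(h - 5)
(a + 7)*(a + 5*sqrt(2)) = a^2 + 7*a + 5*sqrt(2)*a + 35*sqrt(2)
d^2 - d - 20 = (d - 5)*(d + 4)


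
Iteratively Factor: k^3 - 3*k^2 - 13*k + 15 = (k + 3)*(k^2 - 6*k + 5) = (k - 5)*(k + 3)*(k - 1)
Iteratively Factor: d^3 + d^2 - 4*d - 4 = (d + 2)*(d^2 - d - 2) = (d - 2)*(d + 2)*(d + 1)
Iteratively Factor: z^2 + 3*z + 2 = (z + 1)*(z + 2)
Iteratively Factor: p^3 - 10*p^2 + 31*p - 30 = (p - 5)*(p^2 - 5*p + 6) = (p - 5)*(p - 3)*(p - 2)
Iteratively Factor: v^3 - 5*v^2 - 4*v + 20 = (v + 2)*(v^2 - 7*v + 10) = (v - 2)*(v + 2)*(v - 5)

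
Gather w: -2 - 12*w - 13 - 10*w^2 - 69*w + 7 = -10*w^2 - 81*w - 8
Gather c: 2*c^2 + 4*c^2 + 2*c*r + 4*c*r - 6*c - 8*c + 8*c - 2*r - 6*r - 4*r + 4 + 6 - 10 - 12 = 6*c^2 + c*(6*r - 6) - 12*r - 12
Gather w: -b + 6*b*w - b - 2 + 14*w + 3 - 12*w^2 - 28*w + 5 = -2*b - 12*w^2 + w*(6*b - 14) + 6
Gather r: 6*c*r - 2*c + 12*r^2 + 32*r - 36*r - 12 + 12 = -2*c + 12*r^2 + r*(6*c - 4)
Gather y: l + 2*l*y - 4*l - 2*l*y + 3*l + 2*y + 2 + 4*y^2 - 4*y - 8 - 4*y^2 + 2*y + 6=0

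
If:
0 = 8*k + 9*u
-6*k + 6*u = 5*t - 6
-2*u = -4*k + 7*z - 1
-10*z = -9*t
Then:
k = 1476/4513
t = 2070/4513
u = -1312/4513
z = 1863/4513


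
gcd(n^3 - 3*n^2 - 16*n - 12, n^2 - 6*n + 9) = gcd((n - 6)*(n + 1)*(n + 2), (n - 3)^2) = 1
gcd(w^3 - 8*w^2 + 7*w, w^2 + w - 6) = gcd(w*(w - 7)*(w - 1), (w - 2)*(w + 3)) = 1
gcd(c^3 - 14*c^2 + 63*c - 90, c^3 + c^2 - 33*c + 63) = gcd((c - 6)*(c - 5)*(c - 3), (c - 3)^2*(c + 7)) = c - 3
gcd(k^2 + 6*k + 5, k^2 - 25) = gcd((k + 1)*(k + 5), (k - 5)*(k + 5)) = k + 5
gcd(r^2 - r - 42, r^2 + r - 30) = r + 6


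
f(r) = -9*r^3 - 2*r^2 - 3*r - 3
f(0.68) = -8.79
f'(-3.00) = -234.00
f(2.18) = -112.29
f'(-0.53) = -8.46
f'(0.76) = -21.64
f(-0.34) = -1.86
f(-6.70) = 2634.19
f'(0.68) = -18.20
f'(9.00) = -2226.00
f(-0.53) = -0.63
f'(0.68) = -18.20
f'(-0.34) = -4.76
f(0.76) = -10.39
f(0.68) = -8.79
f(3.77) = -524.98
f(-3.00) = 231.00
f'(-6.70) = -1188.23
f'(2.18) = -140.03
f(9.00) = -6753.00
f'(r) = -27*r^2 - 4*r - 3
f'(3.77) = -401.83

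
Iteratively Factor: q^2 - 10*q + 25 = (q - 5)*(q - 5)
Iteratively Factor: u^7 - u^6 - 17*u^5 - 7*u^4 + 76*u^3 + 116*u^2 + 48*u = (u + 1)*(u^6 - 2*u^5 - 15*u^4 + 8*u^3 + 68*u^2 + 48*u) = (u - 3)*(u + 1)*(u^5 + u^4 - 12*u^3 - 28*u^2 - 16*u) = (u - 3)*(u + 1)*(u + 2)*(u^4 - u^3 - 10*u^2 - 8*u) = (u - 3)*(u + 1)^2*(u + 2)*(u^3 - 2*u^2 - 8*u) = u*(u - 3)*(u + 1)^2*(u + 2)*(u^2 - 2*u - 8) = u*(u - 3)*(u + 1)^2*(u + 2)^2*(u - 4)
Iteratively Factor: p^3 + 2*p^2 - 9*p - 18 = (p + 3)*(p^2 - p - 6) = (p - 3)*(p + 3)*(p + 2)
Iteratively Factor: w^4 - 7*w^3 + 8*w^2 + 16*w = (w - 4)*(w^3 - 3*w^2 - 4*w) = w*(w - 4)*(w^2 - 3*w - 4) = w*(w - 4)*(w + 1)*(w - 4)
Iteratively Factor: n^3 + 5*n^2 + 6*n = (n + 3)*(n^2 + 2*n) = n*(n + 3)*(n + 2)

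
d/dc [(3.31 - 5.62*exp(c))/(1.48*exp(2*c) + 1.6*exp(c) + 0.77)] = (8.3176*exp(2*c) - 9.7976*exp(c) - 9.6234)*exp(c)/(2.1904*exp(4*c) + 4.736*exp(3*c) + 4.8392*exp(2*c) + 2.464*exp(c) + 0.5929)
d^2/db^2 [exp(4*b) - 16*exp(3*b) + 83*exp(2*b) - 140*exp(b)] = (16*exp(3*b) - 144*exp(2*b) + 332*exp(b) - 140)*exp(b)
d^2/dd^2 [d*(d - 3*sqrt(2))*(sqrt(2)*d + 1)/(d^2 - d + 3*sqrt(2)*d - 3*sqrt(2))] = 2*(-11*d^3 + 31*sqrt(2)*d^3 - 99*sqrt(2)*d^2 + 18*d^2 - 54*d + 54*sqrt(2)*d - 54*sqrt(2) - 72)/(d^6 - 3*d^5 + 9*sqrt(2)*d^5 - 27*sqrt(2)*d^4 + 57*d^4 - 163*d^3 + 81*sqrt(2)*d^3 - 171*sqrt(2)*d^2 + 162*d^2 - 54*d + 162*sqrt(2)*d - 54*sqrt(2))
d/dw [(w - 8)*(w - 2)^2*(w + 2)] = 4*w^3 - 30*w^2 + 24*w + 40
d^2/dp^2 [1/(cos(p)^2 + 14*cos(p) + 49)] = 2*(7*cos(p) - cos(2*p) + 2)/(cos(p) + 7)^4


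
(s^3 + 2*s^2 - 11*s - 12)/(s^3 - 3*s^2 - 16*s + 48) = (s + 1)/(s - 4)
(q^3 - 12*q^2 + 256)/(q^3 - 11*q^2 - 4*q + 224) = (q - 8)/(q - 7)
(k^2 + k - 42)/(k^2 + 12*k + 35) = (k - 6)/(k + 5)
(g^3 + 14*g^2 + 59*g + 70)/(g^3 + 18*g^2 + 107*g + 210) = (g + 2)/(g + 6)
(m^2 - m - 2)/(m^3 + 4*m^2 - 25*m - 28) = (m - 2)/(m^2 + 3*m - 28)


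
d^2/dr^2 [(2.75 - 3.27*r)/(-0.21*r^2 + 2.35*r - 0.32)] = ((16.524 - 4.1202*r)*(0.21*r^2 - 2.35*r + 0.32) + (0.42*r - 2.35)*(0.84*r - 4.7)*(3.27*r - 2.75))/(0.21*r^2 - 2.35*r + 0.32)^3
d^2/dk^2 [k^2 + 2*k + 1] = 2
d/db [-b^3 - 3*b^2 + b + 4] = -3*b^2 - 6*b + 1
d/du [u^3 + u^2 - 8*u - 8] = 3*u^2 + 2*u - 8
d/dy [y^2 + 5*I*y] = 2*y + 5*I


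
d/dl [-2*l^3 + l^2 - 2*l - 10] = -6*l^2 + 2*l - 2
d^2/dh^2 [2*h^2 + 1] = 4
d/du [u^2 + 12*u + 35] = 2*u + 12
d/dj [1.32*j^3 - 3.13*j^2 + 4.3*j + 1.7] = 3.96*j^2 - 6.26*j + 4.3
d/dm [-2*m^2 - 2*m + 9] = -4*m - 2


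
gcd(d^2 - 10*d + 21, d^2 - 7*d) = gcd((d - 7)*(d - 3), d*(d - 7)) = d - 7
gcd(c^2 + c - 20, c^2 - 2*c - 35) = c + 5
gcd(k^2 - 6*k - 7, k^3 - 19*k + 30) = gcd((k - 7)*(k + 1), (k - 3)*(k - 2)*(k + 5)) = 1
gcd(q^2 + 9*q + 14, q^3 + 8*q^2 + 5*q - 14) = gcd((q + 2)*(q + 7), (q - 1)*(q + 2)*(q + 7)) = q^2 + 9*q + 14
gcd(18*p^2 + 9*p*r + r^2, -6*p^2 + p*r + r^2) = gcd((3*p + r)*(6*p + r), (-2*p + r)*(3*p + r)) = 3*p + r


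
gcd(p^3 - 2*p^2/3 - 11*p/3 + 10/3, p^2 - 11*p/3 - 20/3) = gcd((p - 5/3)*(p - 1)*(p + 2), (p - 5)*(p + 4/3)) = 1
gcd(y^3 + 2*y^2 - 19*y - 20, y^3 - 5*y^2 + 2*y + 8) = y^2 - 3*y - 4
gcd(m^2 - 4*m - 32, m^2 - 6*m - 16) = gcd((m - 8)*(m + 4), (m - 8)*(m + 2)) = m - 8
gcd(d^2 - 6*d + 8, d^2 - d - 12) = d - 4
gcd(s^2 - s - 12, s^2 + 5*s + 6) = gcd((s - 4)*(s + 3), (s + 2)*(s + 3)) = s + 3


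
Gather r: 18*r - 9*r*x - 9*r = r*(9 - 9*x)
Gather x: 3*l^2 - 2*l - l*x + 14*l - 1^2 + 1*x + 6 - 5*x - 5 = 3*l^2 + 12*l + x*(-l - 4)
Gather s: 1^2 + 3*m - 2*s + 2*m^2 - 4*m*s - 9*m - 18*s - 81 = 2*m^2 - 6*m + s*(-4*m - 20) - 80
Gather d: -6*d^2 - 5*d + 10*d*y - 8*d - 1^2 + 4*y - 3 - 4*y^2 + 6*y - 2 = -6*d^2 + d*(10*y - 13) - 4*y^2 + 10*y - 6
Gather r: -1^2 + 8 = 7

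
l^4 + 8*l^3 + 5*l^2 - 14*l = l*(l - 1)*(l + 2)*(l + 7)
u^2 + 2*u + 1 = (u + 1)^2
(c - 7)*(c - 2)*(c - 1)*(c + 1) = c^4 - 9*c^3 + 13*c^2 + 9*c - 14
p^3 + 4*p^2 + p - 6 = (p - 1)*(p + 2)*(p + 3)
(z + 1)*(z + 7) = z^2 + 8*z + 7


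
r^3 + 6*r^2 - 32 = (r - 2)*(r + 4)^2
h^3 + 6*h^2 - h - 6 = (h - 1)*(h + 1)*(h + 6)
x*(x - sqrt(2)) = x^2 - sqrt(2)*x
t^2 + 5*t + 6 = (t + 2)*(t + 3)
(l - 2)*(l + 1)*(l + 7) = l^3 + 6*l^2 - 9*l - 14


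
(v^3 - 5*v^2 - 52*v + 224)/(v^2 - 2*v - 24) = (-v^3 + 5*v^2 + 52*v - 224)/(-v^2 + 2*v + 24)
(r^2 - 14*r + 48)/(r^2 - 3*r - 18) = (r - 8)/(r + 3)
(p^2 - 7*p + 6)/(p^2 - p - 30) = (p - 1)/(p + 5)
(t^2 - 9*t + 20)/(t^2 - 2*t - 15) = (t - 4)/(t + 3)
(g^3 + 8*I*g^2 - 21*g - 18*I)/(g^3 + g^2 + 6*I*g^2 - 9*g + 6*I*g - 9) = (g + 2*I)/(g + 1)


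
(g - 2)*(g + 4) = g^2 + 2*g - 8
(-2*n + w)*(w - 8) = -2*n*w + 16*n + w^2 - 8*w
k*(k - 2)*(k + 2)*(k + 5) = k^4 + 5*k^3 - 4*k^2 - 20*k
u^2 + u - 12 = (u - 3)*(u + 4)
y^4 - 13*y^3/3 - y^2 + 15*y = y*(y - 3)^2*(y + 5/3)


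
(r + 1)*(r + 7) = r^2 + 8*r + 7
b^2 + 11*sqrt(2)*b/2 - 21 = (b - 3*sqrt(2)/2)*(b + 7*sqrt(2))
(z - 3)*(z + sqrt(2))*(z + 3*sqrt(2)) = z^3 - 3*z^2 + 4*sqrt(2)*z^2 - 12*sqrt(2)*z + 6*z - 18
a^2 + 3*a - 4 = (a - 1)*(a + 4)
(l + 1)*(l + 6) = l^2 + 7*l + 6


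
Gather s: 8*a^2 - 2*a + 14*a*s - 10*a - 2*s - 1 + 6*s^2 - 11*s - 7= 8*a^2 - 12*a + 6*s^2 + s*(14*a - 13) - 8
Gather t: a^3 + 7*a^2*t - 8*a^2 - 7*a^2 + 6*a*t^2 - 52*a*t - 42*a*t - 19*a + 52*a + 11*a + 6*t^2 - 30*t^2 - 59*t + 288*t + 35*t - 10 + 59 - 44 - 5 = a^3 - 15*a^2 + 44*a + t^2*(6*a - 24) + t*(7*a^2 - 94*a + 264)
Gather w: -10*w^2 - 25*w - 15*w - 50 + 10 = -10*w^2 - 40*w - 40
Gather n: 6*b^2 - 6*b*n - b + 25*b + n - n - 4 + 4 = 6*b^2 - 6*b*n + 24*b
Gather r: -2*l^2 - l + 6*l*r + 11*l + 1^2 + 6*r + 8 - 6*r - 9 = -2*l^2 + 6*l*r + 10*l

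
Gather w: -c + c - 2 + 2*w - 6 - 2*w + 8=0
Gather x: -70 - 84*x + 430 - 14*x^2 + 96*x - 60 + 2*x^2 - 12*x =300 - 12*x^2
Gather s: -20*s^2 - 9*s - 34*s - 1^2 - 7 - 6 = -20*s^2 - 43*s - 14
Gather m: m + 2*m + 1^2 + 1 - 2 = 3*m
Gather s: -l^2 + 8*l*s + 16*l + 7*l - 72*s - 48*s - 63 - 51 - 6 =-l^2 + 23*l + s*(8*l - 120) - 120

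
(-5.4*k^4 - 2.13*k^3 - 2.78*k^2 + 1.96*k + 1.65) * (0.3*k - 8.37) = -1.62*k^5 + 44.559*k^4 + 16.9941*k^3 + 23.8566*k^2 - 15.9102*k - 13.8105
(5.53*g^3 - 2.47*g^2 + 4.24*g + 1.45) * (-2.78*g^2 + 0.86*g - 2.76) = -15.3734*g^5 + 11.6224*g^4 - 29.1742*g^3 + 6.4326*g^2 - 10.4554*g - 4.002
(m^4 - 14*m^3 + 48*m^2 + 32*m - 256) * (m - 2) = m^5 - 16*m^4 + 76*m^3 - 64*m^2 - 320*m + 512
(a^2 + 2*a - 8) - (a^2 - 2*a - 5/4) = 4*a - 27/4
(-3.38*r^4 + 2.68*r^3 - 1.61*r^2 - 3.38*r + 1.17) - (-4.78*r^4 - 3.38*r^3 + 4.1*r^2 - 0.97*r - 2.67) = 1.4*r^4 + 6.06*r^3 - 5.71*r^2 - 2.41*r + 3.84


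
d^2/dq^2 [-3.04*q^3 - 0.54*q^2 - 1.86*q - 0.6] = -18.24*q - 1.08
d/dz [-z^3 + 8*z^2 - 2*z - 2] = -3*z^2 + 16*z - 2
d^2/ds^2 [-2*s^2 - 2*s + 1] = -4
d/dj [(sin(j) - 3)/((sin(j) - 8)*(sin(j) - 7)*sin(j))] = 2*(-sin(j)^3 + 12*sin(j)^2 - 45*sin(j) + 84)*cos(j)/((sin(j) - 8)^2*(sin(j) - 7)^2*sin(j)^2)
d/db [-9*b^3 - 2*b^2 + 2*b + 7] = -27*b^2 - 4*b + 2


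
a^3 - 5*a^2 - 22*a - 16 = (a - 8)*(a + 1)*(a + 2)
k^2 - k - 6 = (k - 3)*(k + 2)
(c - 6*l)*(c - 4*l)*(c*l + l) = c^3*l - 10*c^2*l^2 + c^2*l + 24*c*l^3 - 10*c*l^2 + 24*l^3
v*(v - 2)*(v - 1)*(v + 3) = v^4 - 7*v^2 + 6*v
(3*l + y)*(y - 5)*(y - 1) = 3*l*y^2 - 18*l*y + 15*l + y^3 - 6*y^2 + 5*y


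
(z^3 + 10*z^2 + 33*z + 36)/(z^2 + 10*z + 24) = (z^2 + 6*z + 9)/(z + 6)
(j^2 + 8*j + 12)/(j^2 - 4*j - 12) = (j + 6)/(j - 6)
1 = 1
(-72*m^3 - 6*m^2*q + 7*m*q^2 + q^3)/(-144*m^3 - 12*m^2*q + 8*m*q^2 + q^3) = (-12*m^2 + m*q + q^2)/(-24*m^2 + 2*m*q + q^2)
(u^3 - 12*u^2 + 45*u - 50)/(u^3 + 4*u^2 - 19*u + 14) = (u^2 - 10*u + 25)/(u^2 + 6*u - 7)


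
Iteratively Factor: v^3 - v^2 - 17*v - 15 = (v + 3)*(v^2 - 4*v - 5) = (v - 5)*(v + 3)*(v + 1)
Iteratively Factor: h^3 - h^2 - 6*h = (h)*(h^2 - h - 6) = h*(h + 2)*(h - 3)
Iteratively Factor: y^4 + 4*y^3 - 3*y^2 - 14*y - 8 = (y + 1)*(y^3 + 3*y^2 - 6*y - 8) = (y + 1)*(y + 4)*(y^2 - y - 2) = (y + 1)^2*(y + 4)*(y - 2)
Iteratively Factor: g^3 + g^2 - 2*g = (g + 2)*(g^2 - g) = (g - 1)*(g + 2)*(g)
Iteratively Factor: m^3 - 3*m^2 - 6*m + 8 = (m - 1)*(m^2 - 2*m - 8) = (m - 1)*(m + 2)*(m - 4)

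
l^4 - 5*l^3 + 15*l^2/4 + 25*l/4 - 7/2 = (l - 7/2)*(l - 2)*(l - 1/2)*(l + 1)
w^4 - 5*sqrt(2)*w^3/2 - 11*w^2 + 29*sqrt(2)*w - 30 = (w - 3*sqrt(2))*(w - sqrt(2))^2*(w + 5*sqrt(2)/2)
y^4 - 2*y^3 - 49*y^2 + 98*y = y*(y - 7)*(y - 2)*(y + 7)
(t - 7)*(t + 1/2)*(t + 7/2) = t^3 - 3*t^2 - 105*t/4 - 49/4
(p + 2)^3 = p^3 + 6*p^2 + 12*p + 8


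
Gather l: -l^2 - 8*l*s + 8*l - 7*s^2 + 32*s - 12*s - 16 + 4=-l^2 + l*(8 - 8*s) - 7*s^2 + 20*s - 12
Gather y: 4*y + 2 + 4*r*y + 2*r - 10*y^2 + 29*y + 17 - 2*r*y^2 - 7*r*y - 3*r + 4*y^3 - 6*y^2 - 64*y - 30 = -r + 4*y^3 + y^2*(-2*r - 16) + y*(-3*r - 31) - 11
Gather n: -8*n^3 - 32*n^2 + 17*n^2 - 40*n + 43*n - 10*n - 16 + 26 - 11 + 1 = -8*n^3 - 15*n^2 - 7*n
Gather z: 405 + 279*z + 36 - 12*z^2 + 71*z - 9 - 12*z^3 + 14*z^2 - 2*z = -12*z^3 + 2*z^2 + 348*z + 432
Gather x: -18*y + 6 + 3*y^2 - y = 3*y^2 - 19*y + 6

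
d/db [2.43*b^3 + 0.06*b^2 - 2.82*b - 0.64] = 7.29*b^2 + 0.12*b - 2.82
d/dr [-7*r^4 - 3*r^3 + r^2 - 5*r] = -28*r^3 - 9*r^2 + 2*r - 5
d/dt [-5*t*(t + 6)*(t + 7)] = -15*t^2 - 130*t - 210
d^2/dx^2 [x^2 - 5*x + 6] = 2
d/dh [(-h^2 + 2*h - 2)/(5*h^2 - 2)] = 2*(-5*h^2 + 12*h - 2)/(25*h^4 - 20*h^2 + 4)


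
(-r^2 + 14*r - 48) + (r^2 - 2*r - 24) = 12*r - 72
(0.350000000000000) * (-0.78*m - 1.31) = -0.273*m - 0.4585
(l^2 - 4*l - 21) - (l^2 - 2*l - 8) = -2*l - 13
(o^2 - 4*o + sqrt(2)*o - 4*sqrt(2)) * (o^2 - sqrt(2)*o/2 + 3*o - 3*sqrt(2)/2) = o^4 - o^3 + sqrt(2)*o^3/2 - 13*o^2 - sqrt(2)*o^2/2 - 6*sqrt(2)*o + o + 12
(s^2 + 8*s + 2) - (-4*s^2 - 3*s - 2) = 5*s^2 + 11*s + 4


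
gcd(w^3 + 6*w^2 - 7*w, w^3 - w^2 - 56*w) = w^2 + 7*w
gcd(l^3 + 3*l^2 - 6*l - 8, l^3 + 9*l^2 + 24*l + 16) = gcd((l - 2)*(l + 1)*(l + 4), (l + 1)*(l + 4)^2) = l^2 + 5*l + 4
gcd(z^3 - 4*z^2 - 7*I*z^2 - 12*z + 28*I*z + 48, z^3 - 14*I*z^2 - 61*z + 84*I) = z^2 - 7*I*z - 12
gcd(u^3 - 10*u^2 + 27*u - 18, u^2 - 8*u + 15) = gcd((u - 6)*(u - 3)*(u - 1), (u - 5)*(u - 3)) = u - 3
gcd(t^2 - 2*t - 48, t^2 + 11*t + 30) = t + 6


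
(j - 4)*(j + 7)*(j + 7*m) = j^3 + 7*j^2*m + 3*j^2 + 21*j*m - 28*j - 196*m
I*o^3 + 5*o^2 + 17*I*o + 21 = (o - 7*I)*(o + 3*I)*(I*o + 1)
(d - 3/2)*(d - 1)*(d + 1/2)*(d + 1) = d^4 - d^3 - 7*d^2/4 + d + 3/4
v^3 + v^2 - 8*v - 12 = (v - 3)*(v + 2)^2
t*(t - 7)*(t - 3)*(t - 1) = t^4 - 11*t^3 + 31*t^2 - 21*t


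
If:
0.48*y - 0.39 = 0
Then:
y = 0.81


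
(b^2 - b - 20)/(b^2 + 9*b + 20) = (b - 5)/(b + 5)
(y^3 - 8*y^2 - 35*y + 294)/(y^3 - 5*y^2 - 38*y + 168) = (y - 7)/(y - 4)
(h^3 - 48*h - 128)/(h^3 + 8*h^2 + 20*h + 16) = (h^2 - 4*h - 32)/(h^2 + 4*h + 4)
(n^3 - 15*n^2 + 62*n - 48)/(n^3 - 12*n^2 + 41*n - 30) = (n - 8)/(n - 5)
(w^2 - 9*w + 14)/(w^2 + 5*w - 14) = (w - 7)/(w + 7)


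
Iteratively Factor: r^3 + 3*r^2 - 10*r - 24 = (r + 4)*(r^2 - r - 6) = (r - 3)*(r + 4)*(r + 2)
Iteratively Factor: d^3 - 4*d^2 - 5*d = (d - 5)*(d^2 + d) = (d - 5)*(d + 1)*(d)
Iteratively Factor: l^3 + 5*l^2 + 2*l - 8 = (l + 2)*(l^2 + 3*l - 4) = (l + 2)*(l + 4)*(l - 1)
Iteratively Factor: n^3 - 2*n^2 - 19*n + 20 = (n - 1)*(n^2 - n - 20) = (n - 5)*(n - 1)*(n + 4)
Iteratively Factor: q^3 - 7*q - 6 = (q - 3)*(q^2 + 3*q + 2) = (q - 3)*(q + 2)*(q + 1)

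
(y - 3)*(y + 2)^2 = y^3 + y^2 - 8*y - 12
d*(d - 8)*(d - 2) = d^3 - 10*d^2 + 16*d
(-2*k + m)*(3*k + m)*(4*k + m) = -24*k^3 - 2*k^2*m + 5*k*m^2 + m^3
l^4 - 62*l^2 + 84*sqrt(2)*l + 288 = (l - 4*sqrt(2))*(l - 3*sqrt(2))*(l + sqrt(2))*(l + 6*sqrt(2))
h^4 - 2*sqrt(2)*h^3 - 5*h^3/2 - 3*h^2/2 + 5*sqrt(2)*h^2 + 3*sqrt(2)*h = h*(h - 3)*(h + 1/2)*(h - 2*sqrt(2))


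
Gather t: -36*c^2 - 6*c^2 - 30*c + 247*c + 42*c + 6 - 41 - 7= -42*c^2 + 259*c - 42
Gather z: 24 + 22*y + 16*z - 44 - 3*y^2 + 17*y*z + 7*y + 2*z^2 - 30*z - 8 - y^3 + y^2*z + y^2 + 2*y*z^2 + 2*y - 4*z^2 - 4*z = -y^3 - 2*y^2 + 31*y + z^2*(2*y - 2) + z*(y^2 + 17*y - 18) - 28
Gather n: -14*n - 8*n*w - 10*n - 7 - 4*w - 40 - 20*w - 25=n*(-8*w - 24) - 24*w - 72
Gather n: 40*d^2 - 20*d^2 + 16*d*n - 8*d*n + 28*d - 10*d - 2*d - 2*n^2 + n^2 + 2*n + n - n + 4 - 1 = 20*d^2 + 16*d - n^2 + n*(8*d + 2) + 3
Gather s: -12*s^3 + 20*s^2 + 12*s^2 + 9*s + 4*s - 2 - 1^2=-12*s^3 + 32*s^2 + 13*s - 3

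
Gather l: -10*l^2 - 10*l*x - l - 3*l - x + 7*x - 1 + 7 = -10*l^2 + l*(-10*x - 4) + 6*x + 6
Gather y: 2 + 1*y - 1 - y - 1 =0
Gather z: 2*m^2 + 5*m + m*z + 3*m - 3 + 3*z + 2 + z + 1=2*m^2 + 8*m + z*(m + 4)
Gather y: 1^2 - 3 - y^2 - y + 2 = -y^2 - y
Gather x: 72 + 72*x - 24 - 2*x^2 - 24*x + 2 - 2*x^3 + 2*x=-2*x^3 - 2*x^2 + 50*x + 50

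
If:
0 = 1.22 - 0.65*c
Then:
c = 1.88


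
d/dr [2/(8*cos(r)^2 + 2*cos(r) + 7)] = 4*(8*cos(r) + 1)*sin(r)/(8*cos(r)^2 + 2*cos(r) + 7)^2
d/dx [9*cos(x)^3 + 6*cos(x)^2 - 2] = -3*(9*cos(x) + 4)*sin(x)*cos(x)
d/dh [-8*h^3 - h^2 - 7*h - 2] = -24*h^2 - 2*h - 7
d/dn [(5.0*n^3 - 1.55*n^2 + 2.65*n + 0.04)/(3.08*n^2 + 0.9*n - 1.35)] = (15.4*n^4 + 9.0*n^3 - 29.807*n^2 + 3.9386*n - 3.6135)/(9.4864*n^4 + 5.544*n^3 - 7.506*n^2 - 2.43*n + 1.8225)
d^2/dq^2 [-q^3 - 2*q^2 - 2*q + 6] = -6*q - 4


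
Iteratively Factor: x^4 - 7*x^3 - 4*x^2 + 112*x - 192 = (x + 4)*(x^3 - 11*x^2 + 40*x - 48) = (x - 4)*(x + 4)*(x^2 - 7*x + 12) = (x - 4)^2*(x + 4)*(x - 3)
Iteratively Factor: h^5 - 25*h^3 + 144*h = (h + 3)*(h^4 - 3*h^3 - 16*h^2 + 48*h) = (h + 3)*(h + 4)*(h^3 - 7*h^2 + 12*h) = h*(h + 3)*(h + 4)*(h^2 - 7*h + 12) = h*(h - 3)*(h + 3)*(h + 4)*(h - 4)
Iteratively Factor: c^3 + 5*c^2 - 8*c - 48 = (c + 4)*(c^2 + c - 12) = (c + 4)^2*(c - 3)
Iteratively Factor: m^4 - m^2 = (m)*(m^3 - m) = m*(m + 1)*(m^2 - m) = m^2*(m + 1)*(m - 1)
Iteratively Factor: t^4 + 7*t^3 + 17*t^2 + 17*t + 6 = (t + 2)*(t^3 + 5*t^2 + 7*t + 3) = (t + 2)*(t + 3)*(t^2 + 2*t + 1) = (t + 1)*(t + 2)*(t + 3)*(t + 1)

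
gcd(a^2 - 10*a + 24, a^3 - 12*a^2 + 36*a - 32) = 1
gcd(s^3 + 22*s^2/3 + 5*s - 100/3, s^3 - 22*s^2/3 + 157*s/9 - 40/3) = s - 5/3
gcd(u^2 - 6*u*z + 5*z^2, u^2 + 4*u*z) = 1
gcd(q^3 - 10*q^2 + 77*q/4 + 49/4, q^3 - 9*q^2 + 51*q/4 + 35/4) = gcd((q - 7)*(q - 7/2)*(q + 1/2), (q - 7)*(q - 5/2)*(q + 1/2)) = q^2 - 13*q/2 - 7/2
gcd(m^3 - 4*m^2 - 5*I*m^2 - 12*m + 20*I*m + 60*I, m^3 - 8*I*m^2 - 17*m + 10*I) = m - 5*I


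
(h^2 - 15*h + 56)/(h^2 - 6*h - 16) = (h - 7)/(h + 2)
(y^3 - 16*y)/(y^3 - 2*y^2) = (y^2 - 16)/(y*(y - 2))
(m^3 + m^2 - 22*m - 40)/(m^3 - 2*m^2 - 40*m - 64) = (m - 5)/(m - 8)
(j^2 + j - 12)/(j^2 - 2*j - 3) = (j + 4)/(j + 1)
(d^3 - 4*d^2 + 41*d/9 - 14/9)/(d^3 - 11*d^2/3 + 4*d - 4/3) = (d - 7/3)/(d - 2)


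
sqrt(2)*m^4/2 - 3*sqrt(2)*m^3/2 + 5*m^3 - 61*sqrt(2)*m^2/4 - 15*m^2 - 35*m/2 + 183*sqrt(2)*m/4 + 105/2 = (m - 3)*(m - 5*sqrt(2)/2)*(m + 7*sqrt(2))*(sqrt(2)*m/2 + 1/2)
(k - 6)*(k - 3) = k^2 - 9*k + 18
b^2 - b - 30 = (b - 6)*(b + 5)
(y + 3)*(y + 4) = y^2 + 7*y + 12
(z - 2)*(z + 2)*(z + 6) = z^3 + 6*z^2 - 4*z - 24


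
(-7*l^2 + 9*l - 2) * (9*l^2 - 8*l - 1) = -63*l^4 + 137*l^3 - 83*l^2 + 7*l + 2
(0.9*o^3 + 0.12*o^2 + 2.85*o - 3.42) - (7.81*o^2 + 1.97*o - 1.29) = 0.9*o^3 - 7.69*o^2 + 0.88*o - 2.13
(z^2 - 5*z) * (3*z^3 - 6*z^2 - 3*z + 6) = 3*z^5 - 21*z^4 + 27*z^3 + 21*z^2 - 30*z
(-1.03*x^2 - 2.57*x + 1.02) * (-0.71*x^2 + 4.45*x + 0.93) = 0.7313*x^4 - 2.7588*x^3 - 13.1186*x^2 + 2.1489*x + 0.9486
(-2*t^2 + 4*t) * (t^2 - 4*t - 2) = -2*t^4 + 12*t^3 - 12*t^2 - 8*t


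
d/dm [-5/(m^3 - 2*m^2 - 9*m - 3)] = 5*(3*m^2 - 4*m - 9)/(-m^3 + 2*m^2 + 9*m + 3)^2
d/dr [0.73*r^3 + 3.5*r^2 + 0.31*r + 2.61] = 2.19*r^2 + 7.0*r + 0.31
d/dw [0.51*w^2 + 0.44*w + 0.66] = 1.02*w + 0.44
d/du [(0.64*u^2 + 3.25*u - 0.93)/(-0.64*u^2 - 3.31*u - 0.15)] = (-0.0384000000000002*u^2 - 1.3824*u - 3.5658)/(0.4096*u^4 + 4.2368*u^3 + 11.1481*u^2 + 0.993*u + 0.0225)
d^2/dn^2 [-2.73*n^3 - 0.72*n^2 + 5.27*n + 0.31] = -16.38*n - 1.44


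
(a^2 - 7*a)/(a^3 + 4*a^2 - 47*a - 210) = a/(a^2 + 11*a + 30)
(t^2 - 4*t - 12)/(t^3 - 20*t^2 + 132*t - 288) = (t + 2)/(t^2 - 14*t + 48)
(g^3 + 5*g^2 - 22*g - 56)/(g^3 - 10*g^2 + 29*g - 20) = (g^2 + 9*g + 14)/(g^2 - 6*g + 5)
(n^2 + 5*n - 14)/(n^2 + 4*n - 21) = (n - 2)/(n - 3)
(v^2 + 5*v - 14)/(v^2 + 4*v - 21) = (v - 2)/(v - 3)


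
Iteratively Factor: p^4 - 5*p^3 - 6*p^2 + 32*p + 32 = (p + 2)*(p^3 - 7*p^2 + 8*p + 16) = (p - 4)*(p + 2)*(p^2 - 3*p - 4) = (p - 4)^2*(p + 2)*(p + 1)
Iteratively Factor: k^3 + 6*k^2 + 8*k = (k)*(k^2 + 6*k + 8) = k*(k + 2)*(k + 4)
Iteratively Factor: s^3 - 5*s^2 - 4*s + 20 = (s - 2)*(s^2 - 3*s - 10) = (s - 2)*(s + 2)*(s - 5)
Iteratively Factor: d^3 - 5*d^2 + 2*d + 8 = (d - 2)*(d^2 - 3*d - 4) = (d - 2)*(d + 1)*(d - 4)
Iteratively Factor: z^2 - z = (z - 1)*(z)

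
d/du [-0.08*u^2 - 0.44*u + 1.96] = -0.16*u - 0.44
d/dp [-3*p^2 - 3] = -6*p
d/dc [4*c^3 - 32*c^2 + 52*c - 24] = 12*c^2 - 64*c + 52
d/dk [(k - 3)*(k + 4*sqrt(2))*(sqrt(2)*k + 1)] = 3*sqrt(2)*k^2 - 6*sqrt(2)*k + 18*k - 27 + 4*sqrt(2)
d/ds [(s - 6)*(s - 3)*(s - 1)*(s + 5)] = 4*s^3 - 15*s^2 - 46*s + 117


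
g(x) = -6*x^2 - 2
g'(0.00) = 0.00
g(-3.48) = -74.66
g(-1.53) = -16.05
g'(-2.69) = 32.28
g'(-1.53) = 18.36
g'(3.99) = -47.88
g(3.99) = -97.52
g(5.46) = -180.87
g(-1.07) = -8.87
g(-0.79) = -5.74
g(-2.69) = -45.42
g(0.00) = -2.00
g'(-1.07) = 12.84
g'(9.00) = -108.00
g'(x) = -12*x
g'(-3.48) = 41.76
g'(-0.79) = 9.48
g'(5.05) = -60.60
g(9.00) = -488.00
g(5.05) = -155.02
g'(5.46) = -65.52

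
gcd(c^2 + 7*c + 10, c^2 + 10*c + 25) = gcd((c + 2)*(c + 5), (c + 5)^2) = c + 5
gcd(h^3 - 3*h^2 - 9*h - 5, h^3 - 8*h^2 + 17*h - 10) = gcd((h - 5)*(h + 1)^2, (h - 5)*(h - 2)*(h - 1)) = h - 5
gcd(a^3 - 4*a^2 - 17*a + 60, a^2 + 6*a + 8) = a + 4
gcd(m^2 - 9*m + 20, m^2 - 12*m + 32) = m - 4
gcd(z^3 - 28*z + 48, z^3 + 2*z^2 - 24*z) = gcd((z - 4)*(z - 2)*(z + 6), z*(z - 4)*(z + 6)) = z^2 + 2*z - 24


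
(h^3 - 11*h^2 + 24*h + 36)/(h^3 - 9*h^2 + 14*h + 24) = (h - 6)/(h - 4)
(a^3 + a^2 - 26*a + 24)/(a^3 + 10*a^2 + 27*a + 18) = (a^2 - 5*a + 4)/(a^2 + 4*a + 3)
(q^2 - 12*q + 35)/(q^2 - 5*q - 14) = (q - 5)/(q + 2)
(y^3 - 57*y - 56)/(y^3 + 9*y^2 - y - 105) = (y^2 - 7*y - 8)/(y^2 + 2*y - 15)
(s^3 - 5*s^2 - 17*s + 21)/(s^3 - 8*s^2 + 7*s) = (s + 3)/s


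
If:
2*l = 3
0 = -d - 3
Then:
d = -3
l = 3/2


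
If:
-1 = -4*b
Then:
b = 1/4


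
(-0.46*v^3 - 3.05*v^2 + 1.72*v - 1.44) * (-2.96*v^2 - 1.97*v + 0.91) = 1.3616*v^5 + 9.9342*v^4 + 0.4987*v^3 - 1.9015*v^2 + 4.402*v - 1.3104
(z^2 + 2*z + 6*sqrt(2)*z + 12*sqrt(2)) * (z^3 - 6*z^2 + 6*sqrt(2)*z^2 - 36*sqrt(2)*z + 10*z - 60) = z^5 - 4*z^4 + 12*sqrt(2)*z^4 - 48*sqrt(2)*z^3 + 70*z^3 - 328*z^2 - 84*sqrt(2)*z^2 - 984*z - 240*sqrt(2)*z - 720*sqrt(2)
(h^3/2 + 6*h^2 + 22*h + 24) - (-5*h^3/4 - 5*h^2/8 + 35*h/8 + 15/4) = 7*h^3/4 + 53*h^2/8 + 141*h/8 + 81/4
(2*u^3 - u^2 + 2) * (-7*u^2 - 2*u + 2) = -14*u^5 + 3*u^4 + 6*u^3 - 16*u^2 - 4*u + 4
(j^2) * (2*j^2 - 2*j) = 2*j^4 - 2*j^3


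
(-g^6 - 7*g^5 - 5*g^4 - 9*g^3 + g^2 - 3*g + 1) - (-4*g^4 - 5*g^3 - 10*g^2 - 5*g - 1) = -g^6 - 7*g^5 - g^4 - 4*g^3 + 11*g^2 + 2*g + 2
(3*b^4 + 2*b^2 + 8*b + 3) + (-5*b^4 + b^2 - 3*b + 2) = -2*b^4 + 3*b^2 + 5*b + 5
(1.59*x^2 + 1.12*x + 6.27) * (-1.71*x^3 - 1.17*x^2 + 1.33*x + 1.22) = -2.7189*x^5 - 3.7755*x^4 - 9.9174*x^3 - 3.9065*x^2 + 9.7055*x + 7.6494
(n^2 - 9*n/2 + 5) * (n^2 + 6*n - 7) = n^4 + 3*n^3/2 - 29*n^2 + 123*n/2 - 35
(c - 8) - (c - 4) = -4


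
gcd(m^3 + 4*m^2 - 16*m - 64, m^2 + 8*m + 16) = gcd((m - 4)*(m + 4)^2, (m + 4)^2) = m^2 + 8*m + 16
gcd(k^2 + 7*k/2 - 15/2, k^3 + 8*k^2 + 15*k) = k + 5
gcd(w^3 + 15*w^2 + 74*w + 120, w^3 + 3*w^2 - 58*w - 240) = w^2 + 11*w + 30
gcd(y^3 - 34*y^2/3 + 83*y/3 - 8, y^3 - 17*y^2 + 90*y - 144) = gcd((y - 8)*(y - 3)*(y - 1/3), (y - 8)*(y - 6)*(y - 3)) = y^2 - 11*y + 24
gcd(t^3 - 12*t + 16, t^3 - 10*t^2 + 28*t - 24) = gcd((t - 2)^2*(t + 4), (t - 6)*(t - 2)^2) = t^2 - 4*t + 4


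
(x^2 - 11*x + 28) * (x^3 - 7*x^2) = x^5 - 18*x^4 + 105*x^3 - 196*x^2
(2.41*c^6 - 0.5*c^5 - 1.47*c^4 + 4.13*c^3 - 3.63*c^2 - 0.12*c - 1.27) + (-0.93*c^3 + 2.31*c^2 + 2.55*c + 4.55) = 2.41*c^6 - 0.5*c^5 - 1.47*c^4 + 3.2*c^3 - 1.32*c^2 + 2.43*c + 3.28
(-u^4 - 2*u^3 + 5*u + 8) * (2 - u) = u^5 - 4*u^3 - 5*u^2 + 2*u + 16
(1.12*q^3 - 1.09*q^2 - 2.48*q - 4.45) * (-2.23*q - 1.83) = -2.4976*q^4 + 0.3811*q^3 + 7.5251*q^2 + 14.4619*q + 8.1435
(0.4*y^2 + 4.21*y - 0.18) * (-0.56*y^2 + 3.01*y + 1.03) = -0.224*y^4 - 1.1536*y^3 + 13.1849*y^2 + 3.7945*y - 0.1854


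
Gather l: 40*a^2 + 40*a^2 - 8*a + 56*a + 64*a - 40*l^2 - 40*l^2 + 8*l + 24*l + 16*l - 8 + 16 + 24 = 80*a^2 + 112*a - 80*l^2 + 48*l + 32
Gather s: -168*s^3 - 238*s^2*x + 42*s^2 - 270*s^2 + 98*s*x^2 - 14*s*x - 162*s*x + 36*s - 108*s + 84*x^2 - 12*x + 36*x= -168*s^3 + s^2*(-238*x - 228) + s*(98*x^2 - 176*x - 72) + 84*x^2 + 24*x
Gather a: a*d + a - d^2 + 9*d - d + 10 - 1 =a*(d + 1) - d^2 + 8*d + 9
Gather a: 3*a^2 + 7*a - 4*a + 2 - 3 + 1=3*a^2 + 3*a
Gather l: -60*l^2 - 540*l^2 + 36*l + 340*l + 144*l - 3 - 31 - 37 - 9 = -600*l^2 + 520*l - 80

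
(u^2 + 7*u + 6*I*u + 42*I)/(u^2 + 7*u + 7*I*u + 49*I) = (u + 6*I)/(u + 7*I)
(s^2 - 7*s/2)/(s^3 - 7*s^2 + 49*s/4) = 2/(2*s - 7)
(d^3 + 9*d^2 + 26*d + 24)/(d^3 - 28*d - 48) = (d + 3)/(d - 6)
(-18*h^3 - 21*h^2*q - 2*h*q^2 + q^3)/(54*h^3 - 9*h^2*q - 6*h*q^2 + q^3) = (h + q)/(-3*h + q)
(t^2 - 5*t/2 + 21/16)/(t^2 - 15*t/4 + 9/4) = (t - 7/4)/(t - 3)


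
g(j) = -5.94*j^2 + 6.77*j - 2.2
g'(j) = 6.77 - 11.88*j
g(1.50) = -5.41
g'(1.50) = -11.05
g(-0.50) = -7.07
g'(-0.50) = 12.71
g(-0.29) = -4.66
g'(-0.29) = 10.22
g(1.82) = -9.55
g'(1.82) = -14.85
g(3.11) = -38.60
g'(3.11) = -30.18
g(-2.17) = -44.86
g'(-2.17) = 32.55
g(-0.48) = -6.82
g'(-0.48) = 12.47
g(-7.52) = -389.02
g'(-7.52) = 96.11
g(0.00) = -2.20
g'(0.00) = 6.77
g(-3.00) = -75.97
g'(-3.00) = 42.41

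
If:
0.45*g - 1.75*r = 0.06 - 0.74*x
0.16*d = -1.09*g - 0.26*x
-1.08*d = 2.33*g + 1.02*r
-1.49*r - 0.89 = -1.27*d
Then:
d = -1.07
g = 1.16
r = -1.51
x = -4.20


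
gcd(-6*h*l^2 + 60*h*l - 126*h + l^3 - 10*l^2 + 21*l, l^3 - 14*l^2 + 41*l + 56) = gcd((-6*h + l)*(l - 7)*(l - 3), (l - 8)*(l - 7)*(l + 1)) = l - 7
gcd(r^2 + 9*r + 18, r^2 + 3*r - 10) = 1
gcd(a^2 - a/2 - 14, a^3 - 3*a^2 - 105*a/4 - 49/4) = a + 7/2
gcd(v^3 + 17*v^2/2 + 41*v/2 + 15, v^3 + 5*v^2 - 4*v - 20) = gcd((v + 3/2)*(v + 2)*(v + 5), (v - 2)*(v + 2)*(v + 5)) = v^2 + 7*v + 10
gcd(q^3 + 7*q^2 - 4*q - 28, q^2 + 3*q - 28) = q + 7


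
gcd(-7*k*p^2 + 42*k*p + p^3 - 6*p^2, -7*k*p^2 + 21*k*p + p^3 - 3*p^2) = -7*k*p + p^2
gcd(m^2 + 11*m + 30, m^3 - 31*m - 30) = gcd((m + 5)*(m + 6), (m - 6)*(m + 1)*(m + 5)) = m + 5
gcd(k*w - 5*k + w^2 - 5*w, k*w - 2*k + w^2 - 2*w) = k + w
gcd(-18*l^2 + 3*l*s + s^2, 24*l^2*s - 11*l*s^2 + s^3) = -3*l + s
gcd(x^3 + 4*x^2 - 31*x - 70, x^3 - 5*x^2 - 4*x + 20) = x^2 - 3*x - 10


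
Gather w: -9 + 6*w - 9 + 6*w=12*w - 18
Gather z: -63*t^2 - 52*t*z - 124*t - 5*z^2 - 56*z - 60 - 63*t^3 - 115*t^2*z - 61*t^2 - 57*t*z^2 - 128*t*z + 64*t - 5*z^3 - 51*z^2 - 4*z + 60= -63*t^3 - 124*t^2 - 60*t - 5*z^3 + z^2*(-57*t - 56) + z*(-115*t^2 - 180*t - 60)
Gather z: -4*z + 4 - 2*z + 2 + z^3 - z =z^3 - 7*z + 6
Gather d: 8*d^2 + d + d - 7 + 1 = 8*d^2 + 2*d - 6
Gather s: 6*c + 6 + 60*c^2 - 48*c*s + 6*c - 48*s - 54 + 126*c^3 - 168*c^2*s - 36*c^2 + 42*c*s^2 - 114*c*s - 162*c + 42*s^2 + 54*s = 126*c^3 + 24*c^2 - 150*c + s^2*(42*c + 42) + s*(-168*c^2 - 162*c + 6) - 48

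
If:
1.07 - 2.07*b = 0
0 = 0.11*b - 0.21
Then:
No Solution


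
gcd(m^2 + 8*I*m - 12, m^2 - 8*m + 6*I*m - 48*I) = m + 6*I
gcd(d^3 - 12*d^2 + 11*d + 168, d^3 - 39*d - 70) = d - 7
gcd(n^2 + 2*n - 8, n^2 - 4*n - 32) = n + 4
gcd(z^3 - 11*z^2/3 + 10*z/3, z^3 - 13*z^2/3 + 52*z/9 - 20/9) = z^2 - 11*z/3 + 10/3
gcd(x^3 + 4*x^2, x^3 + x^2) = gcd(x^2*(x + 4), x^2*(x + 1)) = x^2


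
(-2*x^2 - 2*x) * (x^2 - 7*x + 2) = -2*x^4 + 12*x^3 + 10*x^2 - 4*x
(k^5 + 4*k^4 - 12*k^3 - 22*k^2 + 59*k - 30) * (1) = k^5 + 4*k^4 - 12*k^3 - 22*k^2 + 59*k - 30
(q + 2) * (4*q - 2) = 4*q^2 + 6*q - 4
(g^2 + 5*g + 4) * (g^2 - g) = g^4 + 4*g^3 - g^2 - 4*g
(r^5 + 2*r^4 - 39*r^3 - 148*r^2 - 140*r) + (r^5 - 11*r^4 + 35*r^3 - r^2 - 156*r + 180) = 2*r^5 - 9*r^4 - 4*r^3 - 149*r^2 - 296*r + 180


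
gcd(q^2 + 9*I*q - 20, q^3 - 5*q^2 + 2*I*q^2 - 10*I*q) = 1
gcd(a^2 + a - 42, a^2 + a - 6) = 1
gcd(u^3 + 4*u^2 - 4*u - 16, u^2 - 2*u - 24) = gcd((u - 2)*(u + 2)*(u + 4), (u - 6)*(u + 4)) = u + 4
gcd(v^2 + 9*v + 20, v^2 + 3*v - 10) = v + 5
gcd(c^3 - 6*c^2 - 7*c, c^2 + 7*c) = c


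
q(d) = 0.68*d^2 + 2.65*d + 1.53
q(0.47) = 2.93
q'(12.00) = 18.97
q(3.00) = 15.60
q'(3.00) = 6.73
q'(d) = 1.36*d + 2.65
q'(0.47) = 3.29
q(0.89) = 4.43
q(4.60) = 28.11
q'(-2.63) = -0.93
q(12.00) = 131.25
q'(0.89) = 3.86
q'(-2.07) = -0.17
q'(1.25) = 4.35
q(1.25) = 5.90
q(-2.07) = -1.04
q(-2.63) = -0.74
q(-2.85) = -0.50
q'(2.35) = 5.85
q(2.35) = 11.51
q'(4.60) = 8.91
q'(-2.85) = -1.23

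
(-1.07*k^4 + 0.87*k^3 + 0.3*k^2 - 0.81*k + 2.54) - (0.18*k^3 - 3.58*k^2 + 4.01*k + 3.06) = -1.07*k^4 + 0.69*k^3 + 3.88*k^2 - 4.82*k - 0.52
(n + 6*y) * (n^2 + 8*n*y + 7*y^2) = n^3 + 14*n^2*y + 55*n*y^2 + 42*y^3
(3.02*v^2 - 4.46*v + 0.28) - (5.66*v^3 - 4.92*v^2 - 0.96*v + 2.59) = -5.66*v^3 + 7.94*v^2 - 3.5*v - 2.31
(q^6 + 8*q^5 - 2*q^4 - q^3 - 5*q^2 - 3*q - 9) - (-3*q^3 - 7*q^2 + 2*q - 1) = q^6 + 8*q^5 - 2*q^4 + 2*q^3 + 2*q^2 - 5*q - 8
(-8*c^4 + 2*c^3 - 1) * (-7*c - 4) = 56*c^5 + 18*c^4 - 8*c^3 + 7*c + 4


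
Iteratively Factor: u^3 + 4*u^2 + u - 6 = (u + 3)*(u^2 + u - 2) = (u + 2)*(u + 3)*(u - 1)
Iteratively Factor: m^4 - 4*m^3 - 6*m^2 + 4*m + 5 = (m + 1)*(m^3 - 5*m^2 - m + 5) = (m + 1)^2*(m^2 - 6*m + 5) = (m - 5)*(m + 1)^2*(m - 1)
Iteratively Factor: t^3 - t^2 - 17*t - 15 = (t + 3)*(t^2 - 4*t - 5) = (t - 5)*(t + 3)*(t + 1)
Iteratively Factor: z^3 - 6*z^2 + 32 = (z + 2)*(z^2 - 8*z + 16) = (z - 4)*(z + 2)*(z - 4)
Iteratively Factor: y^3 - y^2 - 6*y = (y + 2)*(y^2 - 3*y) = (y - 3)*(y + 2)*(y)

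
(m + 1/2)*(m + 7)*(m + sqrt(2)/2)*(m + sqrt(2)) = m^4 + 3*sqrt(2)*m^3/2 + 15*m^3/2 + 9*m^2/2 + 45*sqrt(2)*m^2/4 + 21*sqrt(2)*m/4 + 15*m/2 + 7/2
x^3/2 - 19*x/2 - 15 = (x/2 + 1)*(x - 5)*(x + 3)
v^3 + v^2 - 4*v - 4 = (v - 2)*(v + 1)*(v + 2)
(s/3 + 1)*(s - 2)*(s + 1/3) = s^3/3 + 4*s^2/9 - 17*s/9 - 2/3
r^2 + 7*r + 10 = (r + 2)*(r + 5)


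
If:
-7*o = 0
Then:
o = 0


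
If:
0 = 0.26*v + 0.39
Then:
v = -1.50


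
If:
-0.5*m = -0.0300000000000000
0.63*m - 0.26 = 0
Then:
No Solution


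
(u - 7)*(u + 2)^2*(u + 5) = u^4 + 2*u^3 - 39*u^2 - 148*u - 140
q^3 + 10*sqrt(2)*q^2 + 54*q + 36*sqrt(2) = (q + sqrt(2))*(q + 3*sqrt(2))*(q + 6*sqrt(2))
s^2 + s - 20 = (s - 4)*(s + 5)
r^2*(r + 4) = r^3 + 4*r^2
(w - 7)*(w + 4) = w^2 - 3*w - 28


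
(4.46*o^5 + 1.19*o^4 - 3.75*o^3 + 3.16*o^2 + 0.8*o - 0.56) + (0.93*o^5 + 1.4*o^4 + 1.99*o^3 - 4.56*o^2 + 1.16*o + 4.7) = 5.39*o^5 + 2.59*o^4 - 1.76*o^3 - 1.4*o^2 + 1.96*o + 4.14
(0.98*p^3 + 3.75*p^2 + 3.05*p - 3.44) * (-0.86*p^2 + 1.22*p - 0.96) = -0.8428*p^5 - 2.0294*p^4 + 1.0112*p^3 + 3.0794*p^2 - 7.1248*p + 3.3024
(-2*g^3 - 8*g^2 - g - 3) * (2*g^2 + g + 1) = -4*g^5 - 18*g^4 - 12*g^3 - 15*g^2 - 4*g - 3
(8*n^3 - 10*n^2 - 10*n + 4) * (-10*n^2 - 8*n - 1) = -80*n^5 + 36*n^4 + 172*n^3 + 50*n^2 - 22*n - 4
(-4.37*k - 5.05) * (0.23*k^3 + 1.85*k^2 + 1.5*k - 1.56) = -1.0051*k^4 - 9.246*k^3 - 15.8975*k^2 - 0.757799999999999*k + 7.878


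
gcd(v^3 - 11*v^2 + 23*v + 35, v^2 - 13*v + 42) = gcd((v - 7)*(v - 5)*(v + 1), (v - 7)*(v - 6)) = v - 7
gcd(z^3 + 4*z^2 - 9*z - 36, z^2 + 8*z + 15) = z + 3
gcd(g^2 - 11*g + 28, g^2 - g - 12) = g - 4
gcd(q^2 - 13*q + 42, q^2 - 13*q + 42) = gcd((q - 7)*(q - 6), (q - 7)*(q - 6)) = q^2 - 13*q + 42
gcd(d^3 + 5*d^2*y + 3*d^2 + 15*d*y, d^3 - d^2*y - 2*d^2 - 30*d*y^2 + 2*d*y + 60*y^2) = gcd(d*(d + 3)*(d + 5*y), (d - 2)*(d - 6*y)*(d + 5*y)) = d + 5*y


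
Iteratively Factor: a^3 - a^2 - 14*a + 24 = (a + 4)*(a^2 - 5*a + 6) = (a - 3)*(a + 4)*(a - 2)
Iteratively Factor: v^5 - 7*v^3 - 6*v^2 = (v)*(v^4 - 7*v^2 - 6*v) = v*(v + 2)*(v^3 - 2*v^2 - 3*v) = v*(v + 1)*(v + 2)*(v^2 - 3*v) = v*(v - 3)*(v + 1)*(v + 2)*(v)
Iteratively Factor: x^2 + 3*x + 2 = (x + 1)*(x + 2)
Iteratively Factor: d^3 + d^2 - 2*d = (d + 2)*(d^2 - d) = (d - 1)*(d + 2)*(d)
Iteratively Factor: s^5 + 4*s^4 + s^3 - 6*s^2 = (s - 1)*(s^4 + 5*s^3 + 6*s^2) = (s - 1)*(s + 3)*(s^3 + 2*s^2) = (s - 1)*(s + 2)*(s + 3)*(s^2) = s*(s - 1)*(s + 2)*(s + 3)*(s)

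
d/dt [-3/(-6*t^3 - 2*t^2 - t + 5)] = 3*(-18*t^2 - 4*t - 1)/(6*t^3 + 2*t^2 + t - 5)^2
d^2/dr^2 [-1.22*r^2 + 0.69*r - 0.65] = -2.44000000000000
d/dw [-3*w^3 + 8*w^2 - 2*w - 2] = -9*w^2 + 16*w - 2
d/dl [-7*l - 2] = -7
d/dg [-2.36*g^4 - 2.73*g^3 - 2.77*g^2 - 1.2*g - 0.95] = -9.44*g^3 - 8.19*g^2 - 5.54*g - 1.2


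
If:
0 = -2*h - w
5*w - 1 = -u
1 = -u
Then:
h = -1/5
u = -1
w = 2/5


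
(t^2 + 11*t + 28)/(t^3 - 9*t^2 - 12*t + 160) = (t + 7)/(t^2 - 13*t + 40)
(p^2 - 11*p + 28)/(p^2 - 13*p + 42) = (p - 4)/(p - 6)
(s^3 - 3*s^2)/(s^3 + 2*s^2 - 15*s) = s/(s + 5)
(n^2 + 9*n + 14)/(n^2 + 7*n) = (n + 2)/n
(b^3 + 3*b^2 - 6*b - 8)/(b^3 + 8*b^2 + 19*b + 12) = (b - 2)/(b + 3)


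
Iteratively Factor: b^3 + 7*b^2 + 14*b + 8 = (b + 1)*(b^2 + 6*b + 8) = (b + 1)*(b + 2)*(b + 4)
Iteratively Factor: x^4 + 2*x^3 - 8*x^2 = (x - 2)*(x^3 + 4*x^2) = x*(x - 2)*(x^2 + 4*x) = x*(x - 2)*(x + 4)*(x)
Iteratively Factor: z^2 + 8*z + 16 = (z + 4)*(z + 4)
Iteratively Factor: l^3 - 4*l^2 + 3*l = (l - 1)*(l^2 - 3*l) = l*(l - 1)*(l - 3)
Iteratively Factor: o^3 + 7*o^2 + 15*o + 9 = (o + 1)*(o^2 + 6*o + 9) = (o + 1)*(o + 3)*(o + 3)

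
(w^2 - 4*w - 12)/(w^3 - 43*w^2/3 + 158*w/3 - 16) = 3*(w + 2)/(3*w^2 - 25*w + 8)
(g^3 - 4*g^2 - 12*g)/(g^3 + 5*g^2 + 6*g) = (g - 6)/(g + 3)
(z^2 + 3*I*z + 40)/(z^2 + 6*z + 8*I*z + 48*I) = (z - 5*I)/(z + 6)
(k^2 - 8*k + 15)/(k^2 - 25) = (k - 3)/(k + 5)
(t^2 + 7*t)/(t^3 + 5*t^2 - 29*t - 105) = t/(t^2 - 2*t - 15)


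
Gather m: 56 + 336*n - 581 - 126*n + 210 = 210*n - 315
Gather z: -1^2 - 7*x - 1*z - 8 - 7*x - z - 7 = -14*x - 2*z - 16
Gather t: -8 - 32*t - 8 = -32*t - 16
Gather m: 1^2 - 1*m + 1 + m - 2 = 0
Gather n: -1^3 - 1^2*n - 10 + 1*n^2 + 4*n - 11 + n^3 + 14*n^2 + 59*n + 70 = n^3 + 15*n^2 + 62*n + 48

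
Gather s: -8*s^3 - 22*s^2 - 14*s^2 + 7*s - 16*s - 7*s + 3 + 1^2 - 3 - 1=-8*s^3 - 36*s^2 - 16*s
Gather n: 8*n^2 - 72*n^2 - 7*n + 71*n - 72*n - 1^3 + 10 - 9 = -64*n^2 - 8*n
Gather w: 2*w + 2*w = 4*w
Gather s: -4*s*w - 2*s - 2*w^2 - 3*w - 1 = s*(-4*w - 2) - 2*w^2 - 3*w - 1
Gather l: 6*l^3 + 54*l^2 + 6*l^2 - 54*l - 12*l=6*l^3 + 60*l^2 - 66*l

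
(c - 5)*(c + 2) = c^2 - 3*c - 10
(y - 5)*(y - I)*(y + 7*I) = y^3 - 5*y^2 + 6*I*y^2 + 7*y - 30*I*y - 35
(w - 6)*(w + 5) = w^2 - w - 30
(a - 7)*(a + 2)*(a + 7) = a^3 + 2*a^2 - 49*a - 98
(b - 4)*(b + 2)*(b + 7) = b^3 + 5*b^2 - 22*b - 56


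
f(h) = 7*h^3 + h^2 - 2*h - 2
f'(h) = 21*h^2 + 2*h - 2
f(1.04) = 4.88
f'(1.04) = 22.79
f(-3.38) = -254.12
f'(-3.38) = 231.15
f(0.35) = -2.28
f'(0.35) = 1.27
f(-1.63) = -26.40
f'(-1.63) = 50.53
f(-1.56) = -23.02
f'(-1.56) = 45.99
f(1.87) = 43.53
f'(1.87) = 75.17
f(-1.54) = -22.11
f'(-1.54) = 44.72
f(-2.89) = -156.83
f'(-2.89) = 167.61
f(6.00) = 1534.00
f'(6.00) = 766.00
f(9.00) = 5164.00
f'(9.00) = 1717.00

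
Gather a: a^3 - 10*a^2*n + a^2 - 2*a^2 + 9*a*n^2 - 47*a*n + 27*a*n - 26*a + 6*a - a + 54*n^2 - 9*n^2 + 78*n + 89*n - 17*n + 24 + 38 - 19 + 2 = a^3 + a^2*(-10*n - 1) + a*(9*n^2 - 20*n - 21) + 45*n^2 + 150*n + 45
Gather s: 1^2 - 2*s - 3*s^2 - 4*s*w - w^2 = -3*s^2 + s*(-4*w - 2) - w^2 + 1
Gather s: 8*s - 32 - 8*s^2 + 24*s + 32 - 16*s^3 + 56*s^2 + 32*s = -16*s^3 + 48*s^2 + 64*s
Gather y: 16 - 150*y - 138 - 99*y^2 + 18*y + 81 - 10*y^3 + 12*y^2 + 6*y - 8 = -10*y^3 - 87*y^2 - 126*y - 49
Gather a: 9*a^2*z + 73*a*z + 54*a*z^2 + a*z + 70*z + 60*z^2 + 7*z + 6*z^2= 9*a^2*z + a*(54*z^2 + 74*z) + 66*z^2 + 77*z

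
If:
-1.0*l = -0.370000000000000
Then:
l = 0.37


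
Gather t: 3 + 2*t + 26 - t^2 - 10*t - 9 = -t^2 - 8*t + 20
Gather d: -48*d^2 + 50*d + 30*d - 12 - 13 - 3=-48*d^2 + 80*d - 28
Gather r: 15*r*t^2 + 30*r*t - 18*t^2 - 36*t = r*(15*t^2 + 30*t) - 18*t^2 - 36*t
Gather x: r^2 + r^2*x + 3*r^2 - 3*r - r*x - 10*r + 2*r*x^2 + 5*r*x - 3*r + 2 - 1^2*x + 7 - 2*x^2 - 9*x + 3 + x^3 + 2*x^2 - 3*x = 4*r^2 + 2*r*x^2 - 16*r + x^3 + x*(r^2 + 4*r - 13) + 12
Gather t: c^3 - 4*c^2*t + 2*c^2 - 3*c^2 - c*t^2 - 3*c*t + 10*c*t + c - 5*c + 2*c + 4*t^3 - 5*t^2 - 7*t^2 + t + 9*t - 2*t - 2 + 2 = c^3 - c^2 - 2*c + 4*t^3 + t^2*(-c - 12) + t*(-4*c^2 + 7*c + 8)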